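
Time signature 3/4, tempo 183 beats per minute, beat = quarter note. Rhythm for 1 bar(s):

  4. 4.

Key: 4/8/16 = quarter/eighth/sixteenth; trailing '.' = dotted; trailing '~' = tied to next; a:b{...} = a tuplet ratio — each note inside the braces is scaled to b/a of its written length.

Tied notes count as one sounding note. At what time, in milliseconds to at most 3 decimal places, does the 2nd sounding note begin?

note 2 onset = 3/2b = 491.803ms

1. 0.0ms @ 0 + 491.803ms (3/2)
2. 491.803ms @ 3/2 + 491.803ms (3/2)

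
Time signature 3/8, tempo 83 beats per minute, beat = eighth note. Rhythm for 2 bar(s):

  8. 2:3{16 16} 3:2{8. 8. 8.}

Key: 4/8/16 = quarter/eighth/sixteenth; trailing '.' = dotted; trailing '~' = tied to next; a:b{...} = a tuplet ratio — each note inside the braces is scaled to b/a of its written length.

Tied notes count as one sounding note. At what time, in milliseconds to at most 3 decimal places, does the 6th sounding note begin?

note 6 onset = 5b = 3614.458ms

1. 0.0ms @ 0 + 1084.337ms (3/2)
2. 1084.337ms @ 3/2 + 542.169ms (3/4)
3. 1626.506ms @ 9/4 + 542.169ms (3/4)
4. 2168.675ms @ 3 + 722.892ms (1)
5. 2891.566ms @ 4 + 722.892ms (1)
6. 3614.458ms @ 5 + 722.892ms (1)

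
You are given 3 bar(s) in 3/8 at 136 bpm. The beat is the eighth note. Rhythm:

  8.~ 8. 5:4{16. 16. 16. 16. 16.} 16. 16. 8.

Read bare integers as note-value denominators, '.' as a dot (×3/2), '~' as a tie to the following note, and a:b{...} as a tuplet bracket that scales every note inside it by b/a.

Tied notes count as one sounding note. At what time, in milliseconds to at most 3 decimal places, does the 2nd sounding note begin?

note 2 onset = 3b = 1323.529ms

1. 0.0ms @ 0 + 1323.529ms (3)
2. 1323.529ms @ 3 + 264.706ms (3/5)
3. 1588.235ms @ 18/5 + 264.706ms (3/5)
4. 1852.941ms @ 21/5 + 264.706ms (3/5)
5. 2117.647ms @ 24/5 + 264.706ms (3/5)
6. 2382.353ms @ 27/5 + 264.706ms (3/5)
7. 2647.059ms @ 6 + 330.882ms (3/4)
8. 2977.941ms @ 27/4 + 330.882ms (3/4)
9. 3308.824ms @ 15/2 + 661.765ms (3/2)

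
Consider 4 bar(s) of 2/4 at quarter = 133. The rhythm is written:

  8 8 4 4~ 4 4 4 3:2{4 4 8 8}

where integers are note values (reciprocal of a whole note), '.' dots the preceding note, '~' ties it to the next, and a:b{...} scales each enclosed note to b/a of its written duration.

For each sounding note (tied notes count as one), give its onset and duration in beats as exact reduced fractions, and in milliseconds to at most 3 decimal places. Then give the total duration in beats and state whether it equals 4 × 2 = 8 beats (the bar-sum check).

1) 0.0ms=0b +225.564ms=1/2b
2) 225.564ms=1/2b +225.564ms=1/2b
3) 451.128ms=1b +451.128ms=1b
4) 902.256ms=2b +902.256ms=2b
5) 1804.511ms=4b +451.128ms=1b
6) 2255.639ms=5b +451.128ms=1b
7) 2706.767ms=6b +300.752ms=2/3b
8) 3007.519ms=20/3b +300.752ms=2/3b
9) 3308.271ms=22/3b +150.376ms=1/3b
10) 3458.647ms=23/3b +150.376ms=1/3b
Σ=8b of 8 (133bpm 2/4) — PASS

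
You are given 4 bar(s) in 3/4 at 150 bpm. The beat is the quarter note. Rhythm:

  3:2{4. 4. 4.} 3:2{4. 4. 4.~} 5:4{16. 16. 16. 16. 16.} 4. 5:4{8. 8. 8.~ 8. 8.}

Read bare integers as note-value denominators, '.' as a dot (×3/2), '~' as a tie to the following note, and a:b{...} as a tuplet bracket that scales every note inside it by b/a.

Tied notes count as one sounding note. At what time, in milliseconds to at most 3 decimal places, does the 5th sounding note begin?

note 5 onset = 4b = 1600.0ms

1. 0.0ms @ 0 + 400.0ms (1)
2. 400.0ms @ 1 + 400.0ms (1)
3. 800.0ms @ 2 + 400.0ms (1)
4. 1200.0ms @ 3 + 400.0ms (1)
5. 1600.0ms @ 4 + 400.0ms (1)
6. 2000.0ms @ 5 + 520.0ms (13/10)
7. 2520.0ms @ 63/10 + 120.0ms (3/10)
8. 2640.0ms @ 33/5 + 120.0ms (3/10)
9. 2760.0ms @ 69/10 + 120.0ms (3/10)
10. 2880.0ms @ 36/5 + 120.0ms (3/10)
11. 3000.0ms @ 15/2 + 600.0ms (3/2)
12. 3600.0ms @ 9 + 240.0ms (3/5)
13. 3840.0ms @ 48/5 + 240.0ms (3/5)
14. 4080.0ms @ 51/5 + 480.0ms (6/5)
15. 4560.0ms @ 57/5 + 240.0ms (3/5)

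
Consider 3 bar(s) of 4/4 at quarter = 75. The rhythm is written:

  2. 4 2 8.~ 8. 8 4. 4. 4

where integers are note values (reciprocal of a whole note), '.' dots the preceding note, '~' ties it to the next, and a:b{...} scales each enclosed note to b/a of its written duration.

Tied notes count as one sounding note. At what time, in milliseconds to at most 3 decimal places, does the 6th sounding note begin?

note 6 onset = 8b = 6400.0ms

1. 0.0ms @ 0 + 2400.0ms (3)
2. 2400.0ms @ 3 + 800.0ms (1)
3. 3200.0ms @ 4 + 1600.0ms (2)
4. 4800.0ms @ 6 + 1200.0ms (3/2)
5. 6000.0ms @ 15/2 + 400.0ms (1/2)
6. 6400.0ms @ 8 + 1200.0ms (3/2)
7. 7600.0ms @ 19/2 + 1200.0ms (3/2)
8. 8800.0ms @ 11 + 800.0ms (1)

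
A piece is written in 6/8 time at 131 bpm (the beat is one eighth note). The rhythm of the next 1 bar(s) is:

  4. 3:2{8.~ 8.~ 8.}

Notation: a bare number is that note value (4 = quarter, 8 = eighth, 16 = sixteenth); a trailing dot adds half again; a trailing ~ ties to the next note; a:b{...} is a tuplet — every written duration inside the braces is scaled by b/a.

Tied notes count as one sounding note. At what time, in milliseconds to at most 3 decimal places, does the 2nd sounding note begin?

1. 0.0ms @ 0 + 1374.046ms (3)
2. 1374.046ms @ 3 + 1374.046ms (3)

note 2 onset = 3b = 1374.046ms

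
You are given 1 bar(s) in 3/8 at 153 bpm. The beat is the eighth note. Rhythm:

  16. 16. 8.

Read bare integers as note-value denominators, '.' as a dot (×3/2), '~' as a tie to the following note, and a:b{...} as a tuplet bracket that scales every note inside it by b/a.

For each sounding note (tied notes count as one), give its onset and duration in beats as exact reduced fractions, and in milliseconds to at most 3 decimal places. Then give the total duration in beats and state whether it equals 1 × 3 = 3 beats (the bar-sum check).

1) 0.0ms=0b +294.118ms=3/4b
2) 294.118ms=3/4b +294.118ms=3/4b
3) 588.235ms=3/2b +588.235ms=3/2b
Σ=3b of 3 (153bpm 3/8) — PASS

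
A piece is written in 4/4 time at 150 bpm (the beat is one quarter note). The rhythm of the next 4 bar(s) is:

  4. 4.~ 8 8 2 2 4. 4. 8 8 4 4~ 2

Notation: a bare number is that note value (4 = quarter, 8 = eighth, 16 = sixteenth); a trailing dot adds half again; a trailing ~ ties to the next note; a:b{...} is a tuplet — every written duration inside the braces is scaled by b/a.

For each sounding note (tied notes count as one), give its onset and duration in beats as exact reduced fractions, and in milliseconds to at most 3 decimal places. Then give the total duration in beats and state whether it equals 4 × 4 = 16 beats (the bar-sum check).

1) 0.0ms=0b +600.0ms=3/2b
2) 600.0ms=3/2b +800.0ms=2b
3) 1400.0ms=7/2b +200.0ms=1/2b
4) 1600.0ms=4b +800.0ms=2b
5) 2400.0ms=6b +800.0ms=2b
6) 3200.0ms=8b +600.0ms=3/2b
7) 3800.0ms=19/2b +600.0ms=3/2b
8) 4400.0ms=11b +200.0ms=1/2b
9) 4600.0ms=23/2b +200.0ms=1/2b
10) 4800.0ms=12b +400.0ms=1b
11) 5200.0ms=13b +1200.0ms=3b
Σ=16b of 16 (150bpm 4/4) — PASS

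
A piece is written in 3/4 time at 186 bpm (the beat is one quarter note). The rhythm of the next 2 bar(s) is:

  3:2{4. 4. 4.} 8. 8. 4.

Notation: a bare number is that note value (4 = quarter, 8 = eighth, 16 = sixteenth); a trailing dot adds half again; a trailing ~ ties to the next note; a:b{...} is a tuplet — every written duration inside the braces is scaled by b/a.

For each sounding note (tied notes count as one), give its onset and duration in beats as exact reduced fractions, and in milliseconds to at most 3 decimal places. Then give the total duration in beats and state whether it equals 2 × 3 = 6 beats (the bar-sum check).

1) 0.0ms=0b +322.581ms=1b
2) 322.581ms=1b +322.581ms=1b
3) 645.161ms=2b +322.581ms=1b
4) 967.742ms=3b +241.935ms=3/4b
5) 1209.677ms=15/4b +241.935ms=3/4b
6) 1451.613ms=9/2b +483.871ms=3/2b
Σ=6b of 6 (186bpm 3/4) — PASS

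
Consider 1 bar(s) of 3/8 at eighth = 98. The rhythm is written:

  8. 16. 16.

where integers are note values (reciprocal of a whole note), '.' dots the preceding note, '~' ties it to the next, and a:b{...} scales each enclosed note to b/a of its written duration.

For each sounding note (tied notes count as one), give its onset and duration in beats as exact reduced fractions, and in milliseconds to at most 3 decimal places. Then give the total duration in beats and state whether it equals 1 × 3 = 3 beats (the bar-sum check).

1) 0.0ms=0b +918.367ms=3/2b
2) 918.367ms=3/2b +459.184ms=3/4b
3) 1377.551ms=9/4b +459.184ms=3/4b
Σ=3b of 3 (98bpm 3/8) — PASS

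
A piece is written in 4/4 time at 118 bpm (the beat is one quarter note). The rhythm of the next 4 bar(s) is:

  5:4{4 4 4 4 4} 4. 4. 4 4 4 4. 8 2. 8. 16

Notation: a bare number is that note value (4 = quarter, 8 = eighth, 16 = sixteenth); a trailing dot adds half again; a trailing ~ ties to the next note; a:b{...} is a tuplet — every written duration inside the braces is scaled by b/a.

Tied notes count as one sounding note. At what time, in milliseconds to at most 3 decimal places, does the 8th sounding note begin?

note 8 onset = 7b = 3559.322ms

1. 0.0ms @ 0 + 406.78ms (4/5)
2. 406.78ms @ 4/5 + 406.78ms (4/5)
3. 813.559ms @ 8/5 + 406.78ms (4/5)
4. 1220.339ms @ 12/5 + 406.78ms (4/5)
5. 1627.119ms @ 16/5 + 406.78ms (4/5)
6. 2033.898ms @ 4 + 762.712ms (3/2)
7. 2796.61ms @ 11/2 + 762.712ms (3/2)
8. 3559.322ms @ 7 + 508.475ms (1)
9. 4067.797ms @ 8 + 508.475ms (1)
10. 4576.271ms @ 9 + 508.475ms (1)
11. 5084.746ms @ 10 + 762.712ms (3/2)
12. 5847.458ms @ 23/2 + 254.237ms (1/2)
13. 6101.695ms @ 12 + 1525.424ms (3)
14. 7627.119ms @ 15 + 381.356ms (3/4)
15. 8008.475ms @ 63/4 + 127.119ms (1/4)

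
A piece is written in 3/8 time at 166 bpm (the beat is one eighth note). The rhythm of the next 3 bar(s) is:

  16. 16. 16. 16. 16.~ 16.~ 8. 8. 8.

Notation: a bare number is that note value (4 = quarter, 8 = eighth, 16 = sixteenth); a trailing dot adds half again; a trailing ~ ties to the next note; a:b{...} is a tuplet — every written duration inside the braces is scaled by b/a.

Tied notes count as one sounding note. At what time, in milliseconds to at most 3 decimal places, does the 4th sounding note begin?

1. 0.0ms @ 0 + 271.084ms (3/4)
2. 271.084ms @ 3/4 + 271.084ms (3/4)
3. 542.169ms @ 3/2 + 271.084ms (3/4)
4. 813.253ms @ 9/4 + 271.084ms (3/4)
5. 1084.337ms @ 3 + 1084.337ms (3)
6. 2168.675ms @ 6 + 542.169ms (3/2)
7. 2710.843ms @ 15/2 + 542.169ms (3/2)

note 4 onset = 9/4b = 813.253ms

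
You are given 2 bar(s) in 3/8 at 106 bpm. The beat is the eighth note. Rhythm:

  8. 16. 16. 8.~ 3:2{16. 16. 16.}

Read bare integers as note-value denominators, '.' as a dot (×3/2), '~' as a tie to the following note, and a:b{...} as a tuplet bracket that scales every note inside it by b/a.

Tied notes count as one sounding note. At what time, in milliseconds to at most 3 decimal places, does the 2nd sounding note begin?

note 2 onset = 3/2b = 849.057ms

1. 0.0ms @ 0 + 849.057ms (3/2)
2. 849.057ms @ 3/2 + 424.528ms (3/4)
3. 1273.585ms @ 9/4 + 424.528ms (3/4)
4. 1698.113ms @ 3 + 1132.075ms (2)
5. 2830.189ms @ 5 + 283.019ms (1/2)
6. 3113.208ms @ 11/2 + 283.019ms (1/2)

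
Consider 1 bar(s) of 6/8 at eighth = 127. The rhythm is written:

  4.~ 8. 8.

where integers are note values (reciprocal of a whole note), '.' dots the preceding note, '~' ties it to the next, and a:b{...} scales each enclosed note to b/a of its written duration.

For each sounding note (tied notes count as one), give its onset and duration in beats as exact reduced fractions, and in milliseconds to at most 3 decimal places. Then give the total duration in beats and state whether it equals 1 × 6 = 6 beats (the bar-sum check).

1) 0.0ms=0b +2125.984ms=9/2b
2) 2125.984ms=9/2b +708.661ms=3/2b
Σ=6b of 6 (127bpm 6/8) — PASS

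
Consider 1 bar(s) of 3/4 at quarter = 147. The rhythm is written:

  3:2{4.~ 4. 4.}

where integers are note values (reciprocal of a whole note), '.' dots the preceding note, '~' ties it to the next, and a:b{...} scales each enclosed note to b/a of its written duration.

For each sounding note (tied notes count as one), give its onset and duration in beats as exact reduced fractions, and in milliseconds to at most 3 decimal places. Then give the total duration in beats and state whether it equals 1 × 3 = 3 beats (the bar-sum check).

1) 0.0ms=0b +816.327ms=2b
2) 816.327ms=2b +408.163ms=1b
Σ=3b of 3 (147bpm 3/4) — PASS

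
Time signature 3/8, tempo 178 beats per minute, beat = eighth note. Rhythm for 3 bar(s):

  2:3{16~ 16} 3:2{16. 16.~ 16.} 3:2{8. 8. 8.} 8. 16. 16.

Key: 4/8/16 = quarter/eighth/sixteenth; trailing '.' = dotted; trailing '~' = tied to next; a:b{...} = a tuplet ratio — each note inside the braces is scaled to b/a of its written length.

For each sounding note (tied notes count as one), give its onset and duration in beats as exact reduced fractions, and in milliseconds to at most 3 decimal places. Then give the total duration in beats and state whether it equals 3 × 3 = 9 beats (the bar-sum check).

1) 0.0ms=0b +505.618ms=3/2b
2) 505.618ms=3/2b +168.539ms=1/2b
3) 674.157ms=2b +337.079ms=1b
4) 1011.236ms=3b +337.079ms=1b
5) 1348.315ms=4b +337.079ms=1b
6) 1685.393ms=5b +337.079ms=1b
7) 2022.472ms=6b +505.618ms=3/2b
8) 2528.09ms=15/2b +252.809ms=3/4b
9) 2780.899ms=33/4b +252.809ms=3/4b
Σ=9b of 9 (178bpm 3/8) — PASS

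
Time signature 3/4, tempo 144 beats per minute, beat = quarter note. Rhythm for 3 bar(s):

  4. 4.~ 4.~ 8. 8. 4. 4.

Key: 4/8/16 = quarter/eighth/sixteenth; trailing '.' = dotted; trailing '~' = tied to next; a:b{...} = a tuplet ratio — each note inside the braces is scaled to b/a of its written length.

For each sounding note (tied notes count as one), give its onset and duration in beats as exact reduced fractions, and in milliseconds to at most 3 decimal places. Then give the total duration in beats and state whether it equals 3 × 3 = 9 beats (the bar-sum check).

1) 0.0ms=0b +625.0ms=3/2b
2) 625.0ms=3/2b +1562.5ms=15/4b
3) 2187.5ms=21/4b +312.5ms=3/4b
4) 2500.0ms=6b +625.0ms=3/2b
5) 3125.0ms=15/2b +625.0ms=3/2b
Σ=9b of 9 (144bpm 3/4) — PASS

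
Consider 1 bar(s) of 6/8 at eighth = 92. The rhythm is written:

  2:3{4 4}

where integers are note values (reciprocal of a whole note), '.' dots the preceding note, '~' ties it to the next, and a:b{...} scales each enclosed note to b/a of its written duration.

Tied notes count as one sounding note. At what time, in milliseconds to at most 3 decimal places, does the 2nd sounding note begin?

1. 0.0ms @ 0 + 1956.522ms (3)
2. 1956.522ms @ 3 + 1956.522ms (3)

note 2 onset = 3b = 1956.522ms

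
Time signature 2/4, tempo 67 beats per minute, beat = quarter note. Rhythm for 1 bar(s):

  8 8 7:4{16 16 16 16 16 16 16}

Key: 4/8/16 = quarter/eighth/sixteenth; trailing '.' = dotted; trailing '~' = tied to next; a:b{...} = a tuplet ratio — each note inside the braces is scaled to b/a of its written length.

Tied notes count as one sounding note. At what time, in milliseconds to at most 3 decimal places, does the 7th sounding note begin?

1. 0.0ms @ 0 + 447.761ms (1/2)
2. 447.761ms @ 1/2 + 447.761ms (1/2)
3. 895.522ms @ 1 + 127.932ms (1/7)
4. 1023.454ms @ 8/7 + 127.932ms (1/7)
5. 1151.386ms @ 9/7 + 127.932ms (1/7)
6. 1279.318ms @ 10/7 + 127.932ms (1/7)
7. 1407.249ms @ 11/7 + 127.932ms (1/7)
8. 1535.181ms @ 12/7 + 127.932ms (1/7)
9. 1663.113ms @ 13/7 + 127.932ms (1/7)

note 7 onset = 11/7b = 1407.249ms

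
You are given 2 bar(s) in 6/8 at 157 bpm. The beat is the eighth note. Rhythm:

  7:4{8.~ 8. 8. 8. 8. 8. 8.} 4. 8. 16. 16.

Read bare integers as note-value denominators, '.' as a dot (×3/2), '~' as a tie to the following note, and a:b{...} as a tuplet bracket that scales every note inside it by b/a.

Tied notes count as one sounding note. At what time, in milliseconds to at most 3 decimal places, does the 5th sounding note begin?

1. 0.0ms @ 0 + 655.141ms (12/7)
2. 655.141ms @ 12/7 + 327.571ms (6/7)
3. 982.712ms @ 18/7 + 327.571ms (6/7)
4. 1310.282ms @ 24/7 + 327.571ms (6/7)
5. 1637.853ms @ 30/7 + 327.571ms (6/7)
6. 1965.423ms @ 36/7 + 327.571ms (6/7)
7. 2292.994ms @ 6 + 1146.497ms (3)
8. 3439.49ms @ 9 + 573.248ms (3/2)
9. 4012.739ms @ 21/2 + 286.624ms (3/4)
10. 4299.363ms @ 45/4 + 286.624ms (3/4)

note 5 onset = 30/7b = 1637.853ms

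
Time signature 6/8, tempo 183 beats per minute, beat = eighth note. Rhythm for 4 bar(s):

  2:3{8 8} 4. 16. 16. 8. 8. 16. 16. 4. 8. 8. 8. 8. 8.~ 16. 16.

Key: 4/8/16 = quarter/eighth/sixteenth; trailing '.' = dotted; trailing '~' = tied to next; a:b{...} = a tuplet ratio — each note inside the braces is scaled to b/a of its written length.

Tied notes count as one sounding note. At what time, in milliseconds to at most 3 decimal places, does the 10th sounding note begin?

1. 0.0ms @ 0 + 491.803ms (3/2)
2. 491.803ms @ 3/2 + 491.803ms (3/2)
3. 983.607ms @ 3 + 983.607ms (3)
4. 1967.213ms @ 6 + 245.902ms (3/4)
5. 2213.115ms @ 27/4 + 245.902ms (3/4)
6. 2459.016ms @ 15/2 + 491.803ms (3/2)
7. 2950.82ms @ 9 + 491.803ms (3/2)
8. 3442.623ms @ 21/2 + 245.902ms (3/4)
9. 3688.525ms @ 45/4 + 245.902ms (3/4)
10. 3934.426ms @ 12 + 983.607ms (3)
11. 4918.033ms @ 15 + 491.803ms (3/2)
12. 5409.836ms @ 33/2 + 491.803ms (3/2)
13. 5901.639ms @ 18 + 491.803ms (3/2)
14. 6393.443ms @ 39/2 + 491.803ms (3/2)
15. 6885.246ms @ 21 + 737.705ms (9/4)
16. 7622.951ms @ 93/4 + 245.902ms (3/4)

note 10 onset = 12b = 3934.426ms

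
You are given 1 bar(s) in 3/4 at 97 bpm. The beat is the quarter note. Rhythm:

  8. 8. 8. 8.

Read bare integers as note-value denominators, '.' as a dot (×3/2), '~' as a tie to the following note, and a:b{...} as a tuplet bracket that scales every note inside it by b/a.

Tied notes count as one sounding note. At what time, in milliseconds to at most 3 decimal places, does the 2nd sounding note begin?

1. 0.0ms @ 0 + 463.918ms (3/4)
2. 463.918ms @ 3/4 + 463.918ms (3/4)
3. 927.835ms @ 3/2 + 463.918ms (3/4)
4. 1391.753ms @ 9/4 + 463.918ms (3/4)

note 2 onset = 3/4b = 463.918ms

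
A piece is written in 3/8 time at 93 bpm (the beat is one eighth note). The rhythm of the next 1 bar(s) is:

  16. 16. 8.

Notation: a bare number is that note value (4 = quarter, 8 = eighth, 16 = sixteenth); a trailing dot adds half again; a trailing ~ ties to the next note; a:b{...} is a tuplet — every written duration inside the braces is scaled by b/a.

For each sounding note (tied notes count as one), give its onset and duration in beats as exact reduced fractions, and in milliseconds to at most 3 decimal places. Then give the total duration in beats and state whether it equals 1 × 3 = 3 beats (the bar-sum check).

1) 0.0ms=0b +483.871ms=3/4b
2) 483.871ms=3/4b +483.871ms=3/4b
3) 967.742ms=3/2b +967.742ms=3/2b
Σ=3b of 3 (93bpm 3/8) — PASS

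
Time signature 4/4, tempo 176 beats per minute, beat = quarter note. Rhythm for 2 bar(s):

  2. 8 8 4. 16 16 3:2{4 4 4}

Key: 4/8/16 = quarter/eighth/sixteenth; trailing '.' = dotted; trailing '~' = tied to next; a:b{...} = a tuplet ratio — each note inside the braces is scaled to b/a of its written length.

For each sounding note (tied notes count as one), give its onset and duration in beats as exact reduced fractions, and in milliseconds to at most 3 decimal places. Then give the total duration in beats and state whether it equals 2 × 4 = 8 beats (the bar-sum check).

1) 0.0ms=0b +1022.727ms=3b
2) 1022.727ms=3b +170.455ms=1/2b
3) 1193.182ms=7/2b +170.455ms=1/2b
4) 1363.636ms=4b +511.364ms=3/2b
5) 1875.0ms=11/2b +85.227ms=1/4b
6) 1960.227ms=23/4b +85.227ms=1/4b
7) 2045.455ms=6b +227.273ms=2/3b
8) 2272.727ms=20/3b +227.273ms=2/3b
9) 2500.0ms=22/3b +227.273ms=2/3b
Σ=8b of 8 (176bpm 4/4) — PASS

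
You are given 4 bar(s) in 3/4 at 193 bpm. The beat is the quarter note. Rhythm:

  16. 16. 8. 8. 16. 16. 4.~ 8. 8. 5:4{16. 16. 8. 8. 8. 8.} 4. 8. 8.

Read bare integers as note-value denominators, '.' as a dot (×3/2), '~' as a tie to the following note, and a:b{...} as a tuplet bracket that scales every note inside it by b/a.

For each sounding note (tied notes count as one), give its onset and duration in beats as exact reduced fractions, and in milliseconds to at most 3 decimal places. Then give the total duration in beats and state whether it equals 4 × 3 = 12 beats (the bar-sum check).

1) 0.0ms=0b +116.58ms=3/8b
2) 116.58ms=3/8b +116.58ms=3/8b
3) 233.161ms=3/4b +233.161ms=3/4b
4) 466.321ms=3/2b +233.161ms=3/4b
5) 699.482ms=9/4b +116.58ms=3/8b
6) 816.062ms=21/8b +116.58ms=3/8b
7) 932.642ms=3b +699.482ms=9/4b
8) 1632.124ms=21/4b +233.161ms=3/4b
9) 1865.285ms=6b +93.264ms=3/10b
10) 1958.549ms=63/10b +93.264ms=3/10b
11) 2051.813ms=33/5b +186.528ms=3/5b
12) 2238.342ms=36/5b +186.528ms=3/5b
13) 2424.87ms=39/5b +186.528ms=3/5b
14) 2611.399ms=42/5b +186.528ms=3/5b
15) 2797.927ms=9b +466.321ms=3/2b
16) 3264.249ms=21/2b +233.161ms=3/4b
17) 3497.409ms=45/4b +233.161ms=3/4b
Σ=12b of 12 (193bpm 3/4) — PASS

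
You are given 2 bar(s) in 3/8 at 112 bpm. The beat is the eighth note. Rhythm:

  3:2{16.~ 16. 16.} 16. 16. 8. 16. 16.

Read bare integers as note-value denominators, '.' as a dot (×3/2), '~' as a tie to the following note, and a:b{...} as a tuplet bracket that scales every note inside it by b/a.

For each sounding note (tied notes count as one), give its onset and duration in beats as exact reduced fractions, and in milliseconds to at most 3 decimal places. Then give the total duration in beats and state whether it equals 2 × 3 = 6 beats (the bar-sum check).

1) 0.0ms=0b +535.714ms=1b
2) 535.714ms=1b +267.857ms=1/2b
3) 803.571ms=3/2b +401.786ms=3/4b
4) 1205.357ms=9/4b +401.786ms=3/4b
5) 1607.143ms=3b +803.571ms=3/2b
6) 2410.714ms=9/2b +401.786ms=3/4b
7) 2812.5ms=21/4b +401.786ms=3/4b
Σ=6b of 6 (112bpm 3/8) — PASS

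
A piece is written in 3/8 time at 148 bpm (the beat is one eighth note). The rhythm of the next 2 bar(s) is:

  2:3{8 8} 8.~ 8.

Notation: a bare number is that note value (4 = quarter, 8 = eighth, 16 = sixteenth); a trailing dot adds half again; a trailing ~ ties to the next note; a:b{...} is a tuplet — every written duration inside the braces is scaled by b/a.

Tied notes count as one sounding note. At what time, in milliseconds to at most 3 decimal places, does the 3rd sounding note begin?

1. 0.0ms @ 0 + 608.108ms (3/2)
2. 608.108ms @ 3/2 + 608.108ms (3/2)
3. 1216.216ms @ 3 + 1216.216ms (3)

note 3 onset = 3b = 1216.216ms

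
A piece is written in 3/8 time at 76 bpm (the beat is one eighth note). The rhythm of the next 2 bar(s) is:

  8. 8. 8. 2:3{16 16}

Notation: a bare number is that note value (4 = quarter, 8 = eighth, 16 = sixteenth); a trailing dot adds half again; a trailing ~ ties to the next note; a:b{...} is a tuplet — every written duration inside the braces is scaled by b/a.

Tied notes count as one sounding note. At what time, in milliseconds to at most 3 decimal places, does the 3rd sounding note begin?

note 3 onset = 3b = 2368.421ms

1. 0.0ms @ 0 + 1184.211ms (3/2)
2. 1184.211ms @ 3/2 + 1184.211ms (3/2)
3. 2368.421ms @ 3 + 1184.211ms (3/2)
4. 3552.632ms @ 9/2 + 592.105ms (3/4)
5. 4144.737ms @ 21/4 + 592.105ms (3/4)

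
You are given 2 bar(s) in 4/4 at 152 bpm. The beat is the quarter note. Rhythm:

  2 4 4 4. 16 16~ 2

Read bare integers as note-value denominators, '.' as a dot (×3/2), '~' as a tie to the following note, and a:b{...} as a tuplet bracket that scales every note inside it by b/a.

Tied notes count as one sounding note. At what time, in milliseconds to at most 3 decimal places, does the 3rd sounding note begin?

1. 0.0ms @ 0 + 789.474ms (2)
2. 789.474ms @ 2 + 394.737ms (1)
3. 1184.211ms @ 3 + 394.737ms (1)
4. 1578.947ms @ 4 + 592.105ms (3/2)
5. 2171.053ms @ 11/2 + 98.684ms (1/4)
6. 2269.737ms @ 23/4 + 888.158ms (9/4)

note 3 onset = 3b = 1184.211ms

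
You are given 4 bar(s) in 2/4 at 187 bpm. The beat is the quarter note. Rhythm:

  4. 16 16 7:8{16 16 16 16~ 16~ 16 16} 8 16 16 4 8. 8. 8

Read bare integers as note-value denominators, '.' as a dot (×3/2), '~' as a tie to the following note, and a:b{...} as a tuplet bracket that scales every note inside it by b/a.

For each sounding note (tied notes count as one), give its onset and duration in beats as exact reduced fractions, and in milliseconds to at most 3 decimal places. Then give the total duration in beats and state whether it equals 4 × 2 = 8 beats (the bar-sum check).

1) 0.0ms=0b +481.283ms=3/2b
2) 481.283ms=3/2b +80.214ms=1/4b
3) 561.497ms=7/4b +80.214ms=1/4b
4) 641.711ms=2b +91.673ms=2/7b
5) 733.384ms=16/7b +91.673ms=2/7b
6) 825.057ms=18/7b +91.673ms=2/7b
7) 916.73ms=20/7b +275.019ms=6/7b
8) 1191.749ms=26/7b +91.673ms=2/7b
9) 1283.422ms=4b +160.428ms=1/2b
10) 1443.85ms=9/2b +80.214ms=1/4b
11) 1524.064ms=19/4b +80.214ms=1/4b
12) 1604.278ms=5b +320.856ms=1b
13) 1925.134ms=6b +240.642ms=3/4b
14) 2165.775ms=27/4b +240.642ms=3/4b
15) 2406.417ms=15/2b +160.428ms=1/2b
Σ=8b of 8 (187bpm 2/4) — PASS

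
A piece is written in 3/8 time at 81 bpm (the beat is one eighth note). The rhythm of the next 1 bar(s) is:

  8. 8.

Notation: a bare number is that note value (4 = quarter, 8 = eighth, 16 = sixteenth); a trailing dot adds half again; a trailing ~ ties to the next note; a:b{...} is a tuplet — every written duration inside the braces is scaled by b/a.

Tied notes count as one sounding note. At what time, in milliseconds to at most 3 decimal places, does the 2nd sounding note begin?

note 2 onset = 3/2b = 1111.111ms

1. 0.0ms @ 0 + 1111.111ms (3/2)
2. 1111.111ms @ 3/2 + 1111.111ms (3/2)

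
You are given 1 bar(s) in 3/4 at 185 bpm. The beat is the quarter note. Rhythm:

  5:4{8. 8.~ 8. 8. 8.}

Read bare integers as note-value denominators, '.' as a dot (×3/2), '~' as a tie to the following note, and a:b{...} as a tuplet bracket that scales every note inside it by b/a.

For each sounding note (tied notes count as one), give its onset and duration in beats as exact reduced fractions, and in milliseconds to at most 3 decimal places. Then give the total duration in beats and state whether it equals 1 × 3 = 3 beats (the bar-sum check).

1) 0.0ms=0b +194.595ms=3/5b
2) 194.595ms=3/5b +389.189ms=6/5b
3) 583.784ms=9/5b +194.595ms=3/5b
4) 778.378ms=12/5b +194.595ms=3/5b
Σ=3b of 3 (185bpm 3/4) — PASS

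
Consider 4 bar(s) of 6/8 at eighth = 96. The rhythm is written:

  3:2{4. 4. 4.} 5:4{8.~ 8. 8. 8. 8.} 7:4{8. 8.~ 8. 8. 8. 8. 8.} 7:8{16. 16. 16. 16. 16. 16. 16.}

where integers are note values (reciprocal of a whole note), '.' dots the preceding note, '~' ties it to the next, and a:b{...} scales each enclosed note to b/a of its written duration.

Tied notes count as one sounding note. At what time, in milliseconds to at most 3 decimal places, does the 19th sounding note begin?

1. 0.0ms @ 0 + 1250.0ms (2)
2. 1250.0ms @ 2 + 1250.0ms (2)
3. 2500.0ms @ 4 + 1250.0ms (2)
4. 3750.0ms @ 6 + 1500.0ms (12/5)
5. 5250.0ms @ 42/5 + 750.0ms (6/5)
6. 6000.0ms @ 48/5 + 750.0ms (6/5)
7. 6750.0ms @ 54/5 + 750.0ms (6/5)
8. 7500.0ms @ 12 + 535.714ms (6/7)
9. 8035.714ms @ 90/7 + 1071.429ms (12/7)
10. 9107.143ms @ 102/7 + 535.714ms (6/7)
11. 9642.857ms @ 108/7 + 535.714ms (6/7)
12. 10178.571ms @ 114/7 + 535.714ms (6/7)
13. 10714.286ms @ 120/7 + 535.714ms (6/7)
14. 11250.0ms @ 18 + 535.714ms (6/7)
15. 11785.714ms @ 132/7 + 535.714ms (6/7)
16. 12321.429ms @ 138/7 + 535.714ms (6/7)
17. 12857.143ms @ 144/7 + 535.714ms (6/7)
18. 13392.857ms @ 150/7 + 535.714ms (6/7)
19. 13928.571ms @ 156/7 + 535.714ms (6/7)
20. 14464.286ms @ 162/7 + 535.714ms (6/7)

note 19 onset = 156/7b = 13928.571ms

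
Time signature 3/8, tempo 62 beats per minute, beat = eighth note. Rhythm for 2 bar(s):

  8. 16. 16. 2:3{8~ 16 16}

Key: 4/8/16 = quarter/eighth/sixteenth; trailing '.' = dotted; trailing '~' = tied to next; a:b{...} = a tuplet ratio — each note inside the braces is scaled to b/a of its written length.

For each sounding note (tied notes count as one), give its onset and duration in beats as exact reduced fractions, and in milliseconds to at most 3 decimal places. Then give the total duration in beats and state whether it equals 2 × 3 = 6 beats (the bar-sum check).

1) 0.0ms=0b +1451.613ms=3/2b
2) 1451.613ms=3/2b +725.806ms=3/4b
3) 2177.419ms=9/4b +725.806ms=3/4b
4) 2903.226ms=3b +2177.419ms=9/4b
5) 5080.645ms=21/4b +725.806ms=3/4b
Σ=6b of 6 (62bpm 3/8) — PASS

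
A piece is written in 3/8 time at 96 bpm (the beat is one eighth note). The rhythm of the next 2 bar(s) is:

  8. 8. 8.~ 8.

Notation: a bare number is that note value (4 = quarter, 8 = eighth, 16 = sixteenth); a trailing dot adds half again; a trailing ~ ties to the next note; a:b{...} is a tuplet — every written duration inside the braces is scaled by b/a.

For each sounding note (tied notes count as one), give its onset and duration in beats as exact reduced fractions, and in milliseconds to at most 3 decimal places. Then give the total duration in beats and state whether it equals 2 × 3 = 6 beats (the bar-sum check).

1) 0.0ms=0b +937.5ms=3/2b
2) 937.5ms=3/2b +937.5ms=3/2b
3) 1875.0ms=3b +1875.0ms=3b
Σ=6b of 6 (96bpm 3/8) — PASS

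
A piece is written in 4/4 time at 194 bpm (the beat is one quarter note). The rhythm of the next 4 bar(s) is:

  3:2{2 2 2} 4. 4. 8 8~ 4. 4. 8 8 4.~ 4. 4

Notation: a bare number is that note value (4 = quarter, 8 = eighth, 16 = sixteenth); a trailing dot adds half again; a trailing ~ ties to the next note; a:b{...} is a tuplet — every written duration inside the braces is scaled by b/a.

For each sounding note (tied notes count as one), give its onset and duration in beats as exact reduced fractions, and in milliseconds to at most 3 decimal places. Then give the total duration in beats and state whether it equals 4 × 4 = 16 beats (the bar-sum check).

1) 0.0ms=0b +412.371ms=4/3b
2) 412.371ms=4/3b +412.371ms=4/3b
3) 824.742ms=8/3b +412.371ms=4/3b
4) 1237.113ms=4b +463.918ms=3/2b
5) 1701.031ms=11/2b +463.918ms=3/2b
6) 2164.948ms=7b +154.639ms=1/2b
7) 2319.588ms=15/2b +618.557ms=2b
8) 2938.144ms=19/2b +463.918ms=3/2b
9) 3402.062ms=11b +154.639ms=1/2b
10) 3556.701ms=23/2b +154.639ms=1/2b
11) 3711.34ms=12b +927.835ms=3b
12) 4639.175ms=15b +309.278ms=1b
Σ=16b of 16 (194bpm 4/4) — PASS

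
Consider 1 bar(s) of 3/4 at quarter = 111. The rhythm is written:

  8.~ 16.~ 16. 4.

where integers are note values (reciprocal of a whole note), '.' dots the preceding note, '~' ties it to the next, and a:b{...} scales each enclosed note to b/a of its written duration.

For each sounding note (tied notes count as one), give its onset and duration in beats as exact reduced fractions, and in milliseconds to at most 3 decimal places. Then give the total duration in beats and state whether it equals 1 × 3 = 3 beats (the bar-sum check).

1) 0.0ms=0b +810.811ms=3/2b
2) 810.811ms=3/2b +810.811ms=3/2b
Σ=3b of 3 (111bpm 3/4) — PASS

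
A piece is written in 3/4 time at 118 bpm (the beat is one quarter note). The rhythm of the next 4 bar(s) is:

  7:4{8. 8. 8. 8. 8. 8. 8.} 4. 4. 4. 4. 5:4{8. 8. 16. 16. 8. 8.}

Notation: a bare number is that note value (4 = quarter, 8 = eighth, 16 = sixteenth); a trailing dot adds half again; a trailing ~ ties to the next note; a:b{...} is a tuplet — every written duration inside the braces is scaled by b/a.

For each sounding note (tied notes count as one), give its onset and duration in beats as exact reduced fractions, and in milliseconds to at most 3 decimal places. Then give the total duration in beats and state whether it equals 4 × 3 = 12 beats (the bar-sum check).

1) 0.0ms=0b +217.918ms=3/7b
2) 217.918ms=3/7b +217.918ms=3/7b
3) 435.835ms=6/7b +217.918ms=3/7b
4) 653.753ms=9/7b +217.918ms=3/7b
5) 871.671ms=12/7b +217.918ms=3/7b
6) 1089.588ms=15/7b +217.918ms=3/7b
7) 1307.506ms=18/7b +217.918ms=3/7b
8) 1525.424ms=3b +762.712ms=3/2b
9) 2288.136ms=9/2b +762.712ms=3/2b
10) 3050.847ms=6b +762.712ms=3/2b
11) 3813.559ms=15/2b +762.712ms=3/2b
12) 4576.271ms=9b +305.085ms=3/5b
13) 4881.356ms=48/5b +305.085ms=3/5b
14) 5186.441ms=51/5b +152.542ms=3/10b
15) 5338.983ms=21/2b +152.542ms=3/10b
16) 5491.525ms=54/5b +305.085ms=3/5b
17) 5796.61ms=57/5b +305.085ms=3/5b
Σ=12b of 12 (118bpm 3/4) — PASS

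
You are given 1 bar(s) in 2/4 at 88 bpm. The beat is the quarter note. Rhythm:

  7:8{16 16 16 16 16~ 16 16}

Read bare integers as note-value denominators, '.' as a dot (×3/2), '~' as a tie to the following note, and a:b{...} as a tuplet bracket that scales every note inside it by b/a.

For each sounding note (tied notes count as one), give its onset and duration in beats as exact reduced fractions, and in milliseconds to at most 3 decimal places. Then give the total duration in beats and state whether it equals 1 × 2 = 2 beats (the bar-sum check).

1) 0.0ms=0b +194.805ms=2/7b
2) 194.805ms=2/7b +194.805ms=2/7b
3) 389.61ms=4/7b +194.805ms=2/7b
4) 584.416ms=6/7b +194.805ms=2/7b
5) 779.221ms=8/7b +389.61ms=4/7b
6) 1168.831ms=12/7b +194.805ms=2/7b
Σ=2b of 2 (88bpm 2/4) — PASS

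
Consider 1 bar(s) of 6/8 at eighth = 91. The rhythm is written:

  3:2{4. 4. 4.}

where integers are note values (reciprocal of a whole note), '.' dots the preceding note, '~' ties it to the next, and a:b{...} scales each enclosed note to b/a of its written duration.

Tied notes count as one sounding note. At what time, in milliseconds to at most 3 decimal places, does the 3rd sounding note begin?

note 3 onset = 4b = 2637.363ms

1. 0.0ms @ 0 + 1318.681ms (2)
2. 1318.681ms @ 2 + 1318.681ms (2)
3. 2637.363ms @ 4 + 1318.681ms (2)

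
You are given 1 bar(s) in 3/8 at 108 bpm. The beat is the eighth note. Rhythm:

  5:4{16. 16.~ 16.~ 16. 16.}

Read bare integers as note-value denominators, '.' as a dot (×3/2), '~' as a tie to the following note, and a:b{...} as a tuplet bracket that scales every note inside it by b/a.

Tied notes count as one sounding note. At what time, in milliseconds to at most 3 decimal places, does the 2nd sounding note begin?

1. 0.0ms @ 0 + 333.333ms (3/5)
2. 333.333ms @ 3/5 + 1000.0ms (9/5)
3. 1333.333ms @ 12/5 + 333.333ms (3/5)

note 2 onset = 3/5b = 333.333ms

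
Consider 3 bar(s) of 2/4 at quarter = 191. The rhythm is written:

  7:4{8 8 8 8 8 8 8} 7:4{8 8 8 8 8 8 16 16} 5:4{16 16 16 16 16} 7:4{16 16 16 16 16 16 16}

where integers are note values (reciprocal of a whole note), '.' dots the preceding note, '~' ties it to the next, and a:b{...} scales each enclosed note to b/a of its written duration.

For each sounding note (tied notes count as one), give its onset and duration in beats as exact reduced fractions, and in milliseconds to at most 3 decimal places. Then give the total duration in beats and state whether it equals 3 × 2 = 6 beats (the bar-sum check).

1) 0.0ms=0b +89.753ms=2/7b
2) 89.753ms=2/7b +89.753ms=2/7b
3) 179.506ms=4/7b +89.753ms=2/7b
4) 269.26ms=6/7b +89.753ms=2/7b
5) 359.013ms=8/7b +89.753ms=2/7b
6) 448.766ms=10/7b +89.753ms=2/7b
7) 538.519ms=12/7b +89.753ms=2/7b
8) 628.272ms=2b +89.753ms=2/7b
9) 718.025ms=16/7b +89.753ms=2/7b
10) 807.779ms=18/7b +89.753ms=2/7b
11) 897.532ms=20/7b +89.753ms=2/7b
12) 987.285ms=22/7b +89.753ms=2/7b
13) 1077.038ms=24/7b +89.753ms=2/7b
14) 1166.791ms=26/7b +44.877ms=1/7b
15) 1211.668ms=27/7b +44.877ms=1/7b
16) 1256.545ms=4b +62.827ms=1/5b
17) 1319.372ms=21/5b +62.827ms=1/5b
18) 1382.199ms=22/5b +62.827ms=1/5b
19) 1445.026ms=23/5b +62.827ms=1/5b
20) 1507.853ms=24/5b +62.827ms=1/5b
21) 1570.681ms=5b +44.877ms=1/7b
22) 1615.557ms=36/7b +44.877ms=1/7b
23) 1660.434ms=37/7b +44.877ms=1/7b
24) 1705.31ms=38/7b +44.877ms=1/7b
25) 1750.187ms=39/7b +44.877ms=1/7b
26) 1795.064ms=40/7b +44.877ms=1/7b
27) 1839.94ms=41/7b +44.877ms=1/7b
Σ=6b of 6 (191bpm 2/4) — PASS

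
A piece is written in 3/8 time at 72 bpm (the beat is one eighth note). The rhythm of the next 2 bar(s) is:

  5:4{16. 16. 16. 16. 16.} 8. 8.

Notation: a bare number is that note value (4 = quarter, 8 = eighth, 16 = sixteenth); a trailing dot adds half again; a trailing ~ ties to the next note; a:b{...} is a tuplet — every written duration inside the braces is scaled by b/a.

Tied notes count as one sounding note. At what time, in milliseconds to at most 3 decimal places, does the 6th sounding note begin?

note 6 onset = 3b = 2500.0ms

1. 0.0ms @ 0 + 500.0ms (3/5)
2. 500.0ms @ 3/5 + 500.0ms (3/5)
3. 1000.0ms @ 6/5 + 500.0ms (3/5)
4. 1500.0ms @ 9/5 + 500.0ms (3/5)
5. 2000.0ms @ 12/5 + 500.0ms (3/5)
6. 2500.0ms @ 3 + 1250.0ms (3/2)
7. 3750.0ms @ 9/2 + 1250.0ms (3/2)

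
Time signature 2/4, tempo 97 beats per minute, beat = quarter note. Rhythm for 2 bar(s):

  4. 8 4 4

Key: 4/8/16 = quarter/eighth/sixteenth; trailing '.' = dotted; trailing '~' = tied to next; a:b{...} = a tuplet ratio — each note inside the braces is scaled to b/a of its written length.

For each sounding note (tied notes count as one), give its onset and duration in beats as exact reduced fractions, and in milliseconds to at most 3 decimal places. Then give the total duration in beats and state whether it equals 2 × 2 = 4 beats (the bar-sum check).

1) 0.0ms=0b +927.835ms=3/2b
2) 927.835ms=3/2b +309.278ms=1/2b
3) 1237.113ms=2b +618.557ms=1b
4) 1855.67ms=3b +618.557ms=1b
Σ=4b of 4 (97bpm 2/4) — PASS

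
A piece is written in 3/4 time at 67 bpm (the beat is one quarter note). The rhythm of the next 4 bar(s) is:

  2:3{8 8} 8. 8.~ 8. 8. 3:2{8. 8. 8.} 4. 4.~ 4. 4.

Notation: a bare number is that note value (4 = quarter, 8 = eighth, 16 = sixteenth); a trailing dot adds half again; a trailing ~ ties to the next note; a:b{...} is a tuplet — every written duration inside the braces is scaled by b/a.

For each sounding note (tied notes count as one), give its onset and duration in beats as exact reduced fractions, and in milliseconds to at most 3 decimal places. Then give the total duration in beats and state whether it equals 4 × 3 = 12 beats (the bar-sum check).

1) 0.0ms=0b +671.642ms=3/4b
2) 671.642ms=3/4b +671.642ms=3/4b
3) 1343.284ms=3/2b +671.642ms=3/4b
4) 2014.925ms=9/4b +1343.284ms=3/2b
5) 3358.209ms=15/4b +671.642ms=3/4b
6) 4029.851ms=9/2b +447.761ms=1/2b
7) 4477.612ms=5b +447.761ms=1/2b
8) 4925.373ms=11/2b +447.761ms=1/2b
9) 5373.134ms=6b +1343.284ms=3/2b
10) 6716.418ms=15/2b +2686.567ms=3b
11) 9402.985ms=21/2b +1343.284ms=3/2b
Σ=12b of 12 (67bpm 3/4) — PASS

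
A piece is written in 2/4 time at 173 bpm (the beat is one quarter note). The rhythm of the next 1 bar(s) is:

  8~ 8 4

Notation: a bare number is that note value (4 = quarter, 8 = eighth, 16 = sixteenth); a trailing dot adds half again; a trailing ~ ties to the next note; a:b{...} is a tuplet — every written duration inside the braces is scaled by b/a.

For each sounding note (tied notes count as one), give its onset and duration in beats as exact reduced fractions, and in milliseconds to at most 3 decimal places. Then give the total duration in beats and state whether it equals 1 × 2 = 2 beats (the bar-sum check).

1) 0.0ms=0b +346.821ms=1b
2) 346.821ms=1b +346.821ms=1b
Σ=2b of 2 (173bpm 2/4) — PASS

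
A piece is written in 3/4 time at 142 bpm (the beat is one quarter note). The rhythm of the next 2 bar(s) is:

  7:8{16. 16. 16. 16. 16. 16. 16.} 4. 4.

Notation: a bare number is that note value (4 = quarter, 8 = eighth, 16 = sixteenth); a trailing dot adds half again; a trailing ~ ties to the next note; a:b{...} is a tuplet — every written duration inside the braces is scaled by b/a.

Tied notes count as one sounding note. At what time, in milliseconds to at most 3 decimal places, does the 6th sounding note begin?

note 6 onset = 15/7b = 905.433ms

1. 0.0ms @ 0 + 181.087ms (3/7)
2. 181.087ms @ 3/7 + 181.087ms (3/7)
3. 362.173ms @ 6/7 + 181.087ms (3/7)
4. 543.26ms @ 9/7 + 181.087ms (3/7)
5. 724.346ms @ 12/7 + 181.087ms (3/7)
6. 905.433ms @ 15/7 + 181.087ms (3/7)
7. 1086.519ms @ 18/7 + 181.087ms (3/7)
8. 1267.606ms @ 3 + 633.803ms (3/2)
9. 1901.408ms @ 9/2 + 633.803ms (3/2)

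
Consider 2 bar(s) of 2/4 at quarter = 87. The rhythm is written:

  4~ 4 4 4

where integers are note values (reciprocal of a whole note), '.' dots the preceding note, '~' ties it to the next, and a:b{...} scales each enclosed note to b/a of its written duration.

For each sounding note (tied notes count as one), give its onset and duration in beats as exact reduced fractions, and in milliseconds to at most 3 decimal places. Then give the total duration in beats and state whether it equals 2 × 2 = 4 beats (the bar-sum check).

1) 0.0ms=0b +1379.31ms=2b
2) 1379.31ms=2b +689.655ms=1b
3) 2068.966ms=3b +689.655ms=1b
Σ=4b of 4 (87bpm 2/4) — PASS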